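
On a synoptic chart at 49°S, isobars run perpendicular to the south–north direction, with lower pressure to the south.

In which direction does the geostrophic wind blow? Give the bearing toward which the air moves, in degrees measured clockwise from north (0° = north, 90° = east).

The pressure-gradient force points toward the south (bearing 180°).
Geostrophic balance: in the Southern Hemisphere the Coriolis force deflects motion to the left, so the geostrophic wind blows 90° to the left of the pressure-gradient force (low pressure on the right).
Rotating 180° by 90° counterclockwise gives 090° — the wind blows toward the east.

090°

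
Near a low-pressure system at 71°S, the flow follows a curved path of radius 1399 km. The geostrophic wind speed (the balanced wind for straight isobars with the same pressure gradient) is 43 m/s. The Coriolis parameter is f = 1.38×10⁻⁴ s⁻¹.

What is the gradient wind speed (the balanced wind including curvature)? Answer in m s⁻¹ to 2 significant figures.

Around a low, centrifugal force acts outward with Coriolis, so pressure-gradient force balances both:
(1/ρ)|∂P/∂n| = fV + V²/R  →  V² + fR·V − fR·V_g = 0
With fR = 1.38×10⁻⁴ × 1399×10³ m = 193 m/s:
V = [−fR + √((fR)² + 4 fR V_g)]/2 = [−193 + √(193² + 4×193×43)]/2 = 36.2 m/s
Subgeostrophic (V < V_g = 43 m/s), as expected around a low.

36 m s⁻¹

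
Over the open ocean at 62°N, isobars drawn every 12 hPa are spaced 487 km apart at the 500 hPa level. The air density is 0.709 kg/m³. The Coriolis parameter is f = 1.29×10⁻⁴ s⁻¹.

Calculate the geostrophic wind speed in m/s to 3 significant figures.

Pressure gradient: |∂P/∂n| = 1200 Pa / 487000 m = 2.46×10⁻³ Pa/m
Geostrophic balance (pressure-gradient force = Coriolis force):
V_g = (1/(fρ)) |∂P/∂n| = 2.46×10⁻³ / (1.29×10⁻⁴ × 0.709) = 26.9 m/s

26.9 m/s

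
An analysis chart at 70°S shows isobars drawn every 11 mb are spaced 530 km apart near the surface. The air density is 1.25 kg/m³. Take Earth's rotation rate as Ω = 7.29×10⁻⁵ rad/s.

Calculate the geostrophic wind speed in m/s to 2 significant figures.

12 m/s

Coriolis parameter at 70°S:
f = 2Ω sin φ = 2 × 7.29×10⁻⁵ × sin 70° = 1.37×10⁻⁴ s⁻¹
Pressure gradient: |∂P/∂n| = 1100 Pa / 530000 m = 2.08×10⁻³ Pa/m
Geostrophic balance (pressure-gradient force = Coriolis force):
V_g = (1/(fρ)) |∂P/∂n| = 2.08×10⁻³ / (1.37×10⁻⁴ × 1.25) = 12.1 m/s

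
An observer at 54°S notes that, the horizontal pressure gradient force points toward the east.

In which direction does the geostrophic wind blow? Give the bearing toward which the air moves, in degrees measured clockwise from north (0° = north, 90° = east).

The pressure-gradient force points toward the east (bearing 090°).
Geostrophic balance: in the Southern Hemisphere the Coriolis force deflects motion to the left, so the geostrophic wind blows 90° to the left of the pressure-gradient force (low pressure on the right).
Rotating 090° by 90° counterclockwise gives 000° — the wind blows toward the north.

000°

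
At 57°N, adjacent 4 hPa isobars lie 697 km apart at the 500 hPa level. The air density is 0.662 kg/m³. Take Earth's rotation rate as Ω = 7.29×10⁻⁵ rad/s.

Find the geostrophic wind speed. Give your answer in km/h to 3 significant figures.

Coriolis parameter at 57°N:
f = 2Ω sin φ = 2 × 7.29×10⁻⁵ × sin 57° = 1.22×10⁻⁴ s⁻¹
Pressure gradient: |∂P/∂n| = 400 Pa / 697000 m = 5.74×10⁻⁴ Pa/m
Geostrophic balance (pressure-gradient force = Coriolis force):
V_g = (1/(fρ)) |∂P/∂n| = 5.74×10⁻⁴ / (1.22×10⁻⁴ × 0.662) = 7.09 m/s
Converting: 7.09 m/s × 3.6 = 25.5 km/h

25.5 km/h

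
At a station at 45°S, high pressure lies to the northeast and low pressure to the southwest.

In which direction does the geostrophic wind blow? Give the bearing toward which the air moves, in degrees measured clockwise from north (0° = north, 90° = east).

The pressure-gradient force points toward the southwest (bearing 225°).
Geostrophic balance: in the Southern Hemisphere the Coriolis force deflects motion to the left, so the geostrophic wind blows 90° to the left of the pressure-gradient force (low pressure on the right).
Rotating 225° by 90° counterclockwise gives 135° — the wind blows toward the southeast.

135°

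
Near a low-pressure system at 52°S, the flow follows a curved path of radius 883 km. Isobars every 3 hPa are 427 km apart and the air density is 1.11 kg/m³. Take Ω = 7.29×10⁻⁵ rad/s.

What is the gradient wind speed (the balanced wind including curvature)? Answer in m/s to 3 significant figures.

Coriolis parameter at 52°S:
f = 2Ω sin φ = 2 × 7.29×10⁻⁵ × sin 52° = 1.15×10⁻⁴ s⁻¹
Pressure gradient: |∂P/∂n| = 300 Pa / 427000 m = 7.03×10⁻⁴ Pa/m
Geostrophic speed: V_g = |∂P/∂n|/(fρ) = 7.03×10⁻⁴/(1.15×10⁻⁴ × 1.11) = 5.51 m/s
Around a low, centrifugal force acts outward with Coriolis, so pressure-gradient force balances both:
(1/ρ)|∂P/∂n| = fV + V²/R  →  V² + fR·V − fR·V_g = 0
With fR = 1.15×10⁻⁴ × 883×10³ m = 101 m/s:
V = [−fR + √((fR)² + 4 fR V_g)]/2 = [−101 + √(101² + 4×101×5.51)]/2 = 5.24 m/s
Subgeostrophic (V < V_g = 5.51 m/s), as expected around a low.

5.24 m/s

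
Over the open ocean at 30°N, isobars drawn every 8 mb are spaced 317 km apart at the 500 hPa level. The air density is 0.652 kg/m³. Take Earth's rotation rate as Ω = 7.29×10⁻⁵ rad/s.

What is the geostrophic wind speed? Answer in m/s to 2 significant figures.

53 m/s

Coriolis parameter at 30°N:
f = 2Ω sin φ = 2 × 7.29×10⁻⁵ × sin 30° = 7.29×10⁻⁵ s⁻¹
Pressure gradient: |∂P/∂n| = 800 Pa / 317000 m = 2.52×10⁻³ Pa/m
Geostrophic balance (pressure-gradient force = Coriolis force):
V_g = (1/(fρ)) |∂P/∂n| = 2.52×10⁻³ / (7.29×10⁻⁵ × 0.652) = 53.1 m/s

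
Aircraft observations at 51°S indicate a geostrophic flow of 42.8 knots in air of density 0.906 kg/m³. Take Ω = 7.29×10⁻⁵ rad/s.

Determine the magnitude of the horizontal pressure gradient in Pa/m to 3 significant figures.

2.26×10⁻³ Pa/m

Coriolis parameter at 51°S:
f = 2Ω sin φ = 2 × 7.29×10⁻⁵ × sin 51° = 1.13×10⁻⁴ s⁻¹
Wind speed in SI: 42.8 knots = 22.0 m/s
Geostrophic balance rearranged: |∂P/∂n| = f ρ V_g
|∂P/∂n| = 1.13×10⁻⁴ × 0.906 × 22.0 = 2.26×10⁻³ Pa/m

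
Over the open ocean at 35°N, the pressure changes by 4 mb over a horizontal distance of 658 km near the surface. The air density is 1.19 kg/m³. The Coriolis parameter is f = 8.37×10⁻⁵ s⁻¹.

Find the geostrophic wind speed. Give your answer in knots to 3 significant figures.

Pressure gradient: |∂P/∂n| = 400 Pa / 658000 m = 6.08×10⁻⁴ Pa/m
Geostrophic balance (pressure-gradient force = Coriolis force):
V_g = (1/(fρ)) |∂P/∂n| = 6.08×10⁻⁴ / (8.37×10⁻⁵ × 1.19) = 6.10 m/s
Converting: 6.10 m/s × 1.944 = 11.9 knots

11.9 knots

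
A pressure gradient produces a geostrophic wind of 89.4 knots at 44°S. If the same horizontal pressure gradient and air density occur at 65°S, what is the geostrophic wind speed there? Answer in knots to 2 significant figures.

With the same pressure gradient and density, V_g ∝ 1/f ∝ 1/sin φ.
V₂ = V₁ · sin φ₁ / sin φ₂ = 89.4 × sin 44° / sin 65°
V₂ = 89.4 × 0.6947/0.9063 = 69 knots

69 knots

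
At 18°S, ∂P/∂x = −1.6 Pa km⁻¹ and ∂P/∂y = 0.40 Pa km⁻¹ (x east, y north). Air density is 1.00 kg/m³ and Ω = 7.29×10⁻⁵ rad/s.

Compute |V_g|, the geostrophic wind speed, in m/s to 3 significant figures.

Coriolis parameter at 18°S:
f = 2Ω sin φ = 2 × 7.29×10⁻⁵ × sin 18° = 4.51×10⁻⁵ s⁻¹
In the Southern Hemisphere f is negative: f = −4.51×10⁻⁵ s⁻¹.
Component geostrophic relations (x east, y north):
u_g = −(1/(fρ)) ∂P/∂y,  v_g = (1/(fρ)) ∂P/∂x
u_g = −(0.40×10⁻³)/(−4.51×10⁻⁵ × 1.00) = 8.88 m/s;  v_g = (−1.6×10⁻³)/(−4.51×10⁻⁵ × 1.00) = 35.5 m/s
|V_g| = √(u_g² + v_g²) = 36.6 m/s

36.6 m/s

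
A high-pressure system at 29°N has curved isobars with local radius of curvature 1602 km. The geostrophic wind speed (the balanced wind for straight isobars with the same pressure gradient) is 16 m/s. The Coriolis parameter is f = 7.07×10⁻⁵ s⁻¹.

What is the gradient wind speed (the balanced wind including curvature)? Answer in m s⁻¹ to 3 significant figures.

Around a high, pressure-gradient force acts outward with centrifugal, so Coriolis balances both:
fV = (1/ρ)|∂P/∂n| + V²/R  →  V² − fR·V + fR·V_g = 0
With fR = 7.07×10⁻⁵ × 1602×10³ m = 113 m/s:
V = [fR − √((fR)² − 4 fR V_g)]/2 = [113 − √(113² − 4×113×16)]/2 = 19.3 m/s
Supergeostrophic (V > V_g = 16 m/s), as expected around a high.

19.3 m s⁻¹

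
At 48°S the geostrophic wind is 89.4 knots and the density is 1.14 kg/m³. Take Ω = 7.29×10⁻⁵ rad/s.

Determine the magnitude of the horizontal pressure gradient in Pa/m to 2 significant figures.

Coriolis parameter at 48°S:
f = 2Ω sin φ = 2 × 7.29×10⁻⁵ × sin 48° = 1.08×10⁻⁴ s⁻¹
Wind speed in SI: 89.4 knots = 46.0 m/s
Geostrophic balance rearranged: |∂P/∂n| = f ρ V_g
|∂P/∂n| = 1.08×10⁻⁴ × 1.14 × 46.0 = 5.68×10⁻³ Pa/m

5.7×10⁻³ Pa/m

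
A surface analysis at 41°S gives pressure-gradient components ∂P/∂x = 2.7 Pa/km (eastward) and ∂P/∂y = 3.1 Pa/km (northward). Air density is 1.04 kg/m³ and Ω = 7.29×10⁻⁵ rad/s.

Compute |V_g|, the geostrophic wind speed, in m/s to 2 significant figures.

41 m/s

Coriolis parameter at 41°S:
f = 2Ω sin φ = 2 × 7.29×10⁻⁵ × sin 41° = 9.57×10⁻⁵ s⁻¹
In the Southern Hemisphere f is negative: f = −9.57×10⁻⁵ s⁻¹.
Component geostrophic relations (x east, y north):
u_g = −(1/(fρ)) ∂P/∂y,  v_g = (1/(fρ)) ∂P/∂x
u_g = −(3.1×10⁻³)/(−9.57×10⁻⁵ × 1.04) = 31.2 m/s;  v_g = (2.7×10⁻³)/(−9.57×10⁻⁵ × 1.04) = −27.1 m/s
|V_g| = √(u_g² + v_g²) = 41.3 m/s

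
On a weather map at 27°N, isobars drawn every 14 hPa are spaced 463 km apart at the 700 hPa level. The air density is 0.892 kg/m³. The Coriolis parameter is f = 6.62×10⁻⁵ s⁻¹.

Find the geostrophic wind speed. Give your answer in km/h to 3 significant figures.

184 km/h

Pressure gradient: |∂P/∂n| = 1400 Pa / 463000 m = 3.02×10⁻³ Pa/m
Geostrophic balance (pressure-gradient force = Coriolis force):
V_g = (1/(fρ)) |∂P/∂n| = 3.02×10⁻³ / (6.62×10⁻⁵ × 0.892) = 51.2 m/s
Converting: 51.2 m/s × 3.6 = 184 km/h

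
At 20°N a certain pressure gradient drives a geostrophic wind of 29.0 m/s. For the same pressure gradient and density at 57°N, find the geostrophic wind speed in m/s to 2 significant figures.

12 m/s

With the same pressure gradient and density, V_g ∝ 1/f ∝ 1/sin φ.
V₂ = V₁ · sin φ₁ / sin φ₂ = 29.0 × sin 20° / sin 57°
V₂ = 29.0 × 0.3420/0.8387 = 12 m/s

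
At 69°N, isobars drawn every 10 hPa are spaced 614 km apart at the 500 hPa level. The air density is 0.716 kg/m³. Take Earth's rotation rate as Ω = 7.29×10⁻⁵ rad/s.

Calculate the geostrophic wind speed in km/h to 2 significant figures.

60 km/h

Coriolis parameter at 69°N:
f = 2Ω sin φ = 2 × 7.29×10⁻⁵ × sin 69° = 1.36×10⁻⁴ s⁻¹
Pressure gradient: |∂P/∂n| = 1000 Pa / 614000 m = 1.63×10⁻³ Pa/m
Geostrophic balance (pressure-gradient force = Coriolis force):
V_g = (1/(fρ)) |∂P/∂n| = 1.63×10⁻³ / (1.36×10⁻⁴ × 0.716) = 16.7 m/s
Converting: 16.7 m/s × 3.6 = 60 km/h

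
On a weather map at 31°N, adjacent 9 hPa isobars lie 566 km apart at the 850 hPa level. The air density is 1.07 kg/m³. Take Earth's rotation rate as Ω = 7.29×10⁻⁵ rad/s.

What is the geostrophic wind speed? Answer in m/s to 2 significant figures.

Coriolis parameter at 31°N:
f = 2Ω sin φ = 2 × 7.29×10⁻⁵ × sin 31° = 7.51×10⁻⁵ s⁻¹
Pressure gradient: |∂P/∂n| = 900 Pa / 566000 m = 1.59×10⁻³ Pa/m
Geostrophic balance (pressure-gradient force = Coriolis force):
V_g = (1/(fρ)) |∂P/∂n| = 1.59×10⁻³ / (7.51×10⁻⁵ × 1.07) = 19.8 m/s

20 m/s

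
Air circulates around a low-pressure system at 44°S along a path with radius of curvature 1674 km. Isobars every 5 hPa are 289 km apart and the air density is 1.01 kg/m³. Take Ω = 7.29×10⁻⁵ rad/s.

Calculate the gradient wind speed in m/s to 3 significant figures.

Coriolis parameter at 44°S:
f = 2Ω sin φ = 2 × 7.29×10⁻⁵ × sin 44° = 1.01×10⁻⁴ s⁻¹
Pressure gradient: |∂P/∂n| = 500 Pa / 289000 m = 1.73×10⁻³ Pa/m
Geostrophic speed: V_g = |∂P/∂n|/(fρ) = 1.73×10⁻³/(1.01×10⁻⁴ × 1.01) = 16.9 m/s
Around a low, centrifugal force acts outward with Coriolis, so pressure-gradient force balances both:
(1/ρ)|∂P/∂n| = fV + V²/R  →  V² + fR·V − fR·V_g = 0
With fR = 1.01×10⁻⁴ × 1674×10³ m = 170 m/s:
V = [−fR + √((fR)² + 4 fR V_g)]/2 = [−170 + √(170² + 4×170×16.9)]/2 = 15.5 m/s
Subgeostrophic (V < V_g = 16.9 m/s), as expected around a low.

15.5 m/s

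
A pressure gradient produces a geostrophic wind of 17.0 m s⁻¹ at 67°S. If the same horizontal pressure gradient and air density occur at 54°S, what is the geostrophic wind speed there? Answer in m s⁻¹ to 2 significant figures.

With the same pressure gradient and density, V_g ∝ 1/f ∝ 1/sin φ.
V₂ = V₁ · sin φ₁ / sin φ₂ = 17.0 × sin 67° / sin 54°
V₂ = 17.0 × 0.9205/0.8090 = 19 m s⁻¹

19 m s⁻¹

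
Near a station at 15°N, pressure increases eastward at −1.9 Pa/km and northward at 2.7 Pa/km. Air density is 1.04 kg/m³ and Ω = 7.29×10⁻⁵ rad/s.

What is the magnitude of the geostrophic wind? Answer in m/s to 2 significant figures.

84 m/s

Coriolis parameter at 15°N:
f = 2Ω sin φ = 2 × 7.29×10⁻⁵ × sin 15° = 3.77×10⁻⁵ s⁻¹
Component geostrophic relations (x east, y north):
u_g = −(1/(fρ)) ∂P/∂y,  v_g = (1/(fρ)) ∂P/∂x
u_g = −(2.7×10⁻³)/(3.77×10⁻⁵ × 1.04) = −68.8 m/s;  v_g = (−1.9×10⁻³)/(3.77×10⁻⁵ × 1.04) = −48.4 m/s
|V_g| = √(u_g² + v_g²) = 84.1 m/s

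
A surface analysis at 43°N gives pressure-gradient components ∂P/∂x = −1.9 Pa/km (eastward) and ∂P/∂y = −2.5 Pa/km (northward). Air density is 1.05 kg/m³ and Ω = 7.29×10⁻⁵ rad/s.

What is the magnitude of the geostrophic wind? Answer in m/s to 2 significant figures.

Coriolis parameter at 43°N:
f = 2Ω sin φ = 2 × 7.29×10⁻⁵ × sin 43° = 9.94×10⁻⁵ s⁻¹
Component geostrophic relations (x east, y north):
u_g = −(1/(fρ)) ∂P/∂y,  v_g = (1/(fρ)) ∂P/∂x
u_g = −(−2.5×10⁻³)/(9.94×10⁻⁵ × 1.05) = 23.9 m/s;  v_g = (−1.9×10⁻³)/(9.94×10⁻⁵ × 1.05) = −18.2 m/s
|V_g| = √(u_g² + v_g²) = 30.1 m/s

30 m/s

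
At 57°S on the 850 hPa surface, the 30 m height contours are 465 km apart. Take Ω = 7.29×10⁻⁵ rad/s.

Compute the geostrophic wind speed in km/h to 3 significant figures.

18.6 km/h

Coriolis parameter at 57°S:
f = 2Ω sin φ = 2 × 7.29×10⁻⁵ × sin 57° = 1.22×10⁻⁴ s⁻¹
Height gradient: |∂Z/∂n| = 30 m / 465000 m = 6.45×10⁻⁵
On a pressure surface, geostrophic balance gives V_g = (g/f)|∂Z/∂n|:
V_g = 9.81 × 6.45×10⁻⁵ / 1.22×10⁻⁴ = 5.18 m/s
Converting: 5.18 m/s × 3.6 = 18.6 km/h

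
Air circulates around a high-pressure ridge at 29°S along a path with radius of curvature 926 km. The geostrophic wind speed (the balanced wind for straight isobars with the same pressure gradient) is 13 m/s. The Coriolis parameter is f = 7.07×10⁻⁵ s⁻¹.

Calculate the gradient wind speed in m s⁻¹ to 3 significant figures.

17.9 m s⁻¹

Around a high, pressure-gradient force acts outward with centrifugal, so Coriolis balances both:
fV = (1/ρ)|∂P/∂n| + V²/R  →  V² − fR·V + fR·V_g = 0
With fR = 7.07×10⁻⁵ × 926×10³ m = 65.5 m/s:
V = [fR − √((fR)² − 4 fR V_g)]/2 = [65.5 − √(65.5² − 4×65.5×13)]/2 = 17.9 m/s
Supergeostrophic (V > V_g = 13 m/s), as expected around a high.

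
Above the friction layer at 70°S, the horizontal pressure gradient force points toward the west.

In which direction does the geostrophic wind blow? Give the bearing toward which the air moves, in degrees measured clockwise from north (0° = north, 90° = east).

The pressure-gradient force points toward the west (bearing 270°).
Geostrophic balance: in the Southern Hemisphere the Coriolis force deflects motion to the left, so the geostrophic wind blows 90° to the left of the pressure-gradient force (low pressure on the right).
Rotating 270° by 90° counterclockwise gives 180° — the wind blows toward the south.

180°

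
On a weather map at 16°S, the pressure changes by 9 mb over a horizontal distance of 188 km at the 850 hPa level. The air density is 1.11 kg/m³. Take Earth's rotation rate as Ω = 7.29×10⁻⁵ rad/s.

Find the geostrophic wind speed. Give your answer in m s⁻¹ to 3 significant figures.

107 m s⁻¹

Coriolis parameter at 16°S:
f = 2Ω sin φ = 2 × 7.29×10⁻⁵ × sin 16° = 4.02×10⁻⁵ s⁻¹
Pressure gradient: |∂P/∂n| = 900 Pa / 188000 m = 4.79×10⁻³ Pa/m
Geostrophic balance (pressure-gradient force = Coriolis force):
V_g = (1/(fρ)) |∂P/∂n| = 4.79×10⁻³ / (4.02×10⁻⁵ × 1.11) = 107 m/s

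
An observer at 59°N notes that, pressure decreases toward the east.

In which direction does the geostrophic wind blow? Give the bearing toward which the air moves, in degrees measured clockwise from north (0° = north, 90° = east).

180°

The pressure-gradient force points toward the east (bearing 090°).
Geostrophic balance: in the Northern Hemisphere the Coriolis force deflects motion to the right, so the geostrophic wind blows 90° to the right of the pressure-gradient force (low pressure on the left).
Rotating 090° by 90° clockwise gives 180° — the wind blows toward the south.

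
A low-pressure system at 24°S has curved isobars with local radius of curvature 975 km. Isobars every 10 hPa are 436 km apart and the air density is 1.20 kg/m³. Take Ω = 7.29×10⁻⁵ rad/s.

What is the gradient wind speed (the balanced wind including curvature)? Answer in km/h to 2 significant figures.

83 km/h

Coriolis parameter at 24°S:
f = 2Ω sin φ = 2 × 7.29×10⁻⁵ × sin 24° = 5.93×10⁻⁵ s⁻¹
Pressure gradient: |∂P/∂n| = 1000 Pa / 436000 m = 2.29×10⁻³ Pa/m
Geostrophic speed: V_g = |∂P/∂n|/(fρ) = 2.29×10⁻³/(5.93×10⁻⁵ × 1.20) = 32.2 m/s
Around a low, centrifugal force acts outward with Coriolis, so pressure-gradient force balances both:
(1/ρ)|∂P/∂n| = fV + V²/R  →  V² + fR·V − fR·V_g = 0
With fR = 5.93×10⁻⁵ × 975×10³ m = 57.8 m/s:
V = [−fR + √((fR)² + 4 fR V_g)]/2 = [−57.8 + √(57.8² + 4×57.8×32.2)]/2 = 23 m/s
Subgeostrophic (V < V_g = 32.2 m/s), as expected around a low.
Converting: 23 m/s × 3.6 = 83 km/h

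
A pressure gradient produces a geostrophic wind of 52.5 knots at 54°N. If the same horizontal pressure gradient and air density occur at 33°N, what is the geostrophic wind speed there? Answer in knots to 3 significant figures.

78.0 knots

With the same pressure gradient and density, V_g ∝ 1/f ∝ 1/sin φ.
V₂ = V₁ · sin φ₁ / sin φ₂ = 52.5 × sin 54° / sin 33°
V₂ = 52.5 × 0.8090/0.5446 = 78.0 knots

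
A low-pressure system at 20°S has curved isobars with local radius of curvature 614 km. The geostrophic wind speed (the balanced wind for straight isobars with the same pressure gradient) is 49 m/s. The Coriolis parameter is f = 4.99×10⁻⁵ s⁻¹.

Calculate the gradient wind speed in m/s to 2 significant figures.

Around a low, centrifugal force acts outward with Coriolis, so pressure-gradient force balances both:
(1/ρ)|∂P/∂n| = fV + V²/R  →  V² + fR·V − fR·V_g = 0
With fR = 4.99×10⁻⁵ × 614×10³ m = 30.6 m/s:
V = [−fR + √((fR)² + 4 fR V_g)]/2 = [−30.6 + √(30.6² + 4×30.6×49)]/2 = 26.3 m/s
Subgeostrophic (V < V_g = 49 m/s), as expected around a low.

26 m/s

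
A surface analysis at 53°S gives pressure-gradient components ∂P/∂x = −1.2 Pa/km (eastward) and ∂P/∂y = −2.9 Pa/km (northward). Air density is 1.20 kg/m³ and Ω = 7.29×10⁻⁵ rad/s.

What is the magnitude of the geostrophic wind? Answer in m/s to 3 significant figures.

22.5 m/s

Coriolis parameter at 53°S:
f = 2Ω sin φ = 2 × 7.29×10⁻⁵ × sin 53° = 1.16×10⁻⁴ s⁻¹
In the Southern Hemisphere f is negative: f = −1.16×10⁻⁴ s⁻¹.
Component geostrophic relations (x east, y north):
u_g = −(1/(fρ)) ∂P/∂y,  v_g = (1/(fρ)) ∂P/∂x
u_g = −(−2.9×10⁻³)/(−1.16×10⁻⁴ × 1.20) = −20.8 m/s;  v_g = (−1.2×10⁻³)/(−1.16×10⁻⁴ × 1.20) = 8.59 m/s
|V_g| = √(u_g² + v_g²) = 22.5 m/s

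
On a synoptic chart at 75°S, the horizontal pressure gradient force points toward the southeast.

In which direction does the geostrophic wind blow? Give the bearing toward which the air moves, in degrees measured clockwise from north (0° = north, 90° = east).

045°

The pressure-gradient force points toward the southeast (bearing 135°).
Geostrophic balance: in the Southern Hemisphere the Coriolis force deflects motion to the left, so the geostrophic wind blows 90° to the left of the pressure-gradient force (low pressure on the right).
Rotating 135° by 90° counterclockwise gives 045° — the wind blows toward the northeast.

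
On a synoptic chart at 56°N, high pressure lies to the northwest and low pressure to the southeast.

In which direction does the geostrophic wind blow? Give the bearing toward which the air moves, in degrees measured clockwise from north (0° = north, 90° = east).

225°

The pressure-gradient force points toward the southeast (bearing 135°).
Geostrophic balance: in the Northern Hemisphere the Coriolis force deflects motion to the right, so the geostrophic wind blows 90° to the right of the pressure-gradient force (low pressure on the left).
Rotating 135° by 90° clockwise gives 225° — the wind blows toward the southwest.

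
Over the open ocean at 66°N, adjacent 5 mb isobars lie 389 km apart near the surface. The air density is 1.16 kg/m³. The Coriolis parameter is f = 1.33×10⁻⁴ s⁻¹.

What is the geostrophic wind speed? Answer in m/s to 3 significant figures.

Pressure gradient: |∂P/∂n| = 500 Pa / 389000 m = 1.29×10⁻³ Pa/m
Geostrophic balance (pressure-gradient force = Coriolis force):
V_g = (1/(fρ)) |∂P/∂n| = 1.29×10⁻³ / (1.33×10⁻⁴ × 1.16) = 8.33 m/s

8.33 m/s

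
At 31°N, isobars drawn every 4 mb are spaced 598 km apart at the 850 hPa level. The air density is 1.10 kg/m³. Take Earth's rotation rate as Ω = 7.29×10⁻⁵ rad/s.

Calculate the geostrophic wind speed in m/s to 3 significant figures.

Coriolis parameter at 31°N:
f = 2Ω sin φ = 2 × 7.29×10⁻⁵ × sin 31° = 7.51×10⁻⁵ s⁻¹
Pressure gradient: |∂P/∂n| = 400 Pa / 598000 m = 6.69×10⁻⁴ Pa/m
Geostrophic balance (pressure-gradient force = Coriolis force):
V_g = (1/(fρ)) |∂P/∂n| = 6.69×10⁻⁴ / (7.51×10⁻⁵ × 1.10) = 8.10 m/s

8.10 m/s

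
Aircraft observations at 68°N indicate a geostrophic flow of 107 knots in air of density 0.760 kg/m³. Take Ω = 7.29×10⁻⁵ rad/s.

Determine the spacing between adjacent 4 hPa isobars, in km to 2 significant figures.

71 km

Coriolis parameter at 68°N:
f = 2Ω sin φ = 2 × 7.29×10⁻⁵ × sin 68° = 1.35×10⁻⁴ s⁻¹
Wind speed in SI: 107 knots = 55.0 m/s
Geostrophic balance rearranged: |∂P/∂n| = f ρ V_g
|∂P/∂n| = 1.35×10⁻⁴ × 0.760 × 55.0 = 5.66×10⁻³ Pa/m
Isobar spacing: Δn = ΔP/|∂P/∂n| = 400 Pa / 5.66×10⁻³ Pa/m = 70730 m ≈ 71 km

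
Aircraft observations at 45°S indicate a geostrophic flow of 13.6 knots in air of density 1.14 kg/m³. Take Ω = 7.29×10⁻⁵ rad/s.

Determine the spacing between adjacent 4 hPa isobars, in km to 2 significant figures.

490 km

Coriolis parameter at 45°S:
f = 2Ω sin φ = 2 × 7.29×10⁻⁵ × sin 45° = 1.03×10⁻⁴ s⁻¹
Wind speed in SI: 13.6 knots = 7.00 m/s
Geostrophic balance rearranged: |∂P/∂n| = f ρ V_g
|∂P/∂n| = 1.03×10⁻⁴ × 1.14 × 7.00 = 8.22×10⁻⁴ Pa/m
Isobar spacing: Δn = ΔP/|∂P/∂n| = 400 Pa / 8.22×10⁻⁴ Pa/m = 486447 m ≈ 490 km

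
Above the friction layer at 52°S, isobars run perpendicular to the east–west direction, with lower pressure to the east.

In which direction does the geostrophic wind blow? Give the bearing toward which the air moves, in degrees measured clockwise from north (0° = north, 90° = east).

The pressure-gradient force points toward the east (bearing 090°).
Geostrophic balance: in the Southern Hemisphere the Coriolis force deflects motion to the left, so the geostrophic wind blows 90° to the left of the pressure-gradient force (low pressure on the right).
Rotating 090° by 90° counterclockwise gives 000° — the wind blows toward the north.

000°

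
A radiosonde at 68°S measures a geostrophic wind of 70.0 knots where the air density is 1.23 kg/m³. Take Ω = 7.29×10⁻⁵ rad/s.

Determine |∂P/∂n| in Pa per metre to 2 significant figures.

6.0×10⁻³ Pa/m

Coriolis parameter at 68°S:
f = 2Ω sin φ = 2 × 7.29×10⁻⁵ × sin 68° = 1.35×10⁻⁴ s⁻¹
Wind speed in SI: 70.0 knots = 36.0 m/s
Geostrophic balance rearranged: |∂P/∂n| = f ρ V_g
|∂P/∂n| = 1.35×10⁻⁴ × 1.23 × 36.0 = 5.99×10⁻³ Pa/m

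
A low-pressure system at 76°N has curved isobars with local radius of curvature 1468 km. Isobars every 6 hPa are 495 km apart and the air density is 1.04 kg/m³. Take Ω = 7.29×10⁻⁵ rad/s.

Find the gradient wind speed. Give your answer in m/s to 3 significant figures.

Coriolis parameter at 76°N:
f = 2Ω sin φ = 2 × 7.29×10⁻⁵ × sin 76° = 1.41×10⁻⁴ s⁻¹
Pressure gradient: |∂P/∂n| = 600 Pa / 495000 m = 1.21×10⁻³ Pa/m
Geostrophic speed: V_g = |∂P/∂n|/(fρ) = 1.21×10⁻³/(1.41×10⁻⁴ × 1.04) = 8.24 m/s
Around a low, centrifugal force acts outward with Coriolis, so pressure-gradient force balances both:
(1/ρ)|∂P/∂n| = fV + V²/R  →  V² + fR·V − fR·V_g = 0
With fR = 1.41×10⁻⁴ × 1468×10³ m = 208 m/s:
V = [−fR + √((fR)² + 4 fR V_g)]/2 = [−208 + √(208² + 4×208×8.24)]/2 = 7.94 m/s
Subgeostrophic (V < V_g = 8.24 m/s), as expected around a low.

7.94 m/s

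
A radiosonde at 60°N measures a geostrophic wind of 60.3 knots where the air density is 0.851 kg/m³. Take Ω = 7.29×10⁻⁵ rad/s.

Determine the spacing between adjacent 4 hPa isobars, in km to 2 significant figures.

Coriolis parameter at 60°N:
f = 2Ω sin φ = 2 × 7.29×10⁻⁵ × sin 60° = 1.26×10⁻⁴ s⁻¹
Wind speed in SI: 60.3 knots = 31.0 m/s
Geostrophic balance rearranged: |∂P/∂n| = f ρ V_g
|∂P/∂n| = 1.26×10⁻⁴ × 0.851 × 31.0 = 3.33×10⁻³ Pa/m
Isobar spacing: Δn = ΔP/|∂P/∂n| = 400 Pa / 3.33×10⁻³ Pa/m = 120002 m ≈ 120 km

120 km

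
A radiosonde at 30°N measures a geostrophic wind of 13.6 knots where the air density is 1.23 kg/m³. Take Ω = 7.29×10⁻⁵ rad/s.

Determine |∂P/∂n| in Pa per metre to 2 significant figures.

6.3×10⁻⁴ Pa/m

Coriolis parameter at 30°N:
f = 2Ω sin φ = 2 × 7.29×10⁻⁵ × sin 30° = 7.29×10⁻⁵ s⁻¹
Wind speed in SI: 13.6 knots = 7.00 m/s
Geostrophic balance rearranged: |∂P/∂n| = f ρ V_g
|∂P/∂n| = 7.29×10⁻⁵ × 1.23 × 7.00 = 6.27×10⁻⁴ Pa/m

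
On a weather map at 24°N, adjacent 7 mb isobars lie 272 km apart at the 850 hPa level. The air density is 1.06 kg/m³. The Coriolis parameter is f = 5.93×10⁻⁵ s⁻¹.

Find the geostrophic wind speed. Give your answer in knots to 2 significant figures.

Pressure gradient: |∂P/∂n| = 700 Pa / 272000 m = 2.57×10⁻³ Pa/m
Geostrophic balance (pressure-gradient force = Coriolis force):
V_g = (1/(fρ)) |∂P/∂n| = 2.57×10⁻³ / (5.93×10⁻⁵ × 1.06) = 40.9 m/s
Converting: 40.9 m/s × 1.944 = 80 knots

80 knots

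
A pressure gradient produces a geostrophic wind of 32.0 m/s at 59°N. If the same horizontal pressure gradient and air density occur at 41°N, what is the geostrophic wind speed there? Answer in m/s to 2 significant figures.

With the same pressure gradient and density, V_g ∝ 1/f ∝ 1/sin φ.
V₂ = V₁ · sin φ₁ / sin φ₂ = 32.0 × sin 59° / sin 41°
V₂ = 32.0 × 0.8572/0.6561 = 42 m/s

42 m/s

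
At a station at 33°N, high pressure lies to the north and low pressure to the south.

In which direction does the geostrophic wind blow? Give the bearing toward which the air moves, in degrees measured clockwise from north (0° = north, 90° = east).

270°

The pressure-gradient force points toward the south (bearing 180°).
Geostrophic balance: in the Northern Hemisphere the Coriolis force deflects motion to the right, so the geostrophic wind blows 90° to the right of the pressure-gradient force (low pressure on the left).
Rotating 180° by 90° clockwise gives 270° — the wind blows toward the west.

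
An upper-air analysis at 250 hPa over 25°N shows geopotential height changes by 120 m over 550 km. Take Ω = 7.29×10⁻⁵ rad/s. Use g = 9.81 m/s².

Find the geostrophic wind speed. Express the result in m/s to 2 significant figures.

35 m/s

Coriolis parameter at 25°N:
f = 2Ω sin φ = 2 × 7.29×10⁻⁵ × sin 25° = 6.16×10⁻⁵ s⁻¹
Height gradient: |∂Z/∂n| = 120 m / 550000 m = 2.18×10⁻⁴
On a pressure surface, geostrophic balance gives V_g = (g/f)|∂Z/∂n|:
V_g = 9.81 × 2.18×10⁻⁴ / 6.16×10⁻⁵ = 34.7 m/s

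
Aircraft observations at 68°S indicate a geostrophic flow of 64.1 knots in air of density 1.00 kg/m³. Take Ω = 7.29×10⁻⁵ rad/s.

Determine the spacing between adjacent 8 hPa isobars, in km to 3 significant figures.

179 km

Coriolis parameter at 68°S:
f = 2Ω sin φ = 2 × 7.29×10⁻⁵ × sin 68° = 1.35×10⁻⁴ s⁻¹
Wind speed in SI: 64.1 knots = 33.0 m/s
Geostrophic balance rearranged: |∂P/∂n| = f ρ V_g
|∂P/∂n| = 1.35×10⁻⁴ × 1.00 × 33.0 = 4.46×10⁻³ Pa/m
Isobar spacing: Δn = ΔP/|∂P/∂n| = 800 Pa / 4.46×10⁻³ Pa/m = 179461 m ≈ 179 km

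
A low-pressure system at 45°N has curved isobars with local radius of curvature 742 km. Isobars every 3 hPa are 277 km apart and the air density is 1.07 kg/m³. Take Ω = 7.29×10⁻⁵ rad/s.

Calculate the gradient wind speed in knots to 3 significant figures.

Coriolis parameter at 45°N:
f = 2Ω sin φ = 2 × 7.29×10⁻⁵ × sin 45° = 1.03×10⁻⁴ s⁻¹
Pressure gradient: |∂P/∂n| = 300 Pa / 277000 m = 1.08×10⁻³ Pa/m
Geostrophic speed: V_g = |∂P/∂n|/(fρ) = 1.08×10⁻³/(1.03×10⁻⁴ × 1.07) = 9.82 m/s
Around a low, centrifugal force acts outward with Coriolis, so pressure-gradient force balances both:
(1/ρ)|∂P/∂n| = fV + V²/R  →  V² + fR·V − fR·V_g = 0
With fR = 1.03×10⁻⁴ × 742×10³ m = 76.5 m/s:
V = [−fR + √((fR)² + 4 fR V_g)]/2 = [−76.5 + √(76.5² + 4×76.5×9.82)]/2 = 8.8 m/s
Subgeostrophic (V < V_g = 9.82 m/s), as expected around a low.
Converting: 8.8 m/s × 1.944 = 17.1 knots

17.1 knots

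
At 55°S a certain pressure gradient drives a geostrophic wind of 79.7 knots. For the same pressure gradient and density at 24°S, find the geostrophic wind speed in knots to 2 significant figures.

With the same pressure gradient and density, V_g ∝ 1/f ∝ 1/sin φ.
V₂ = V₁ · sin φ₁ / sin φ₂ = 79.7 × sin 55° / sin 24°
V₂ = 79.7 × 0.8192/0.4067 = 160 knots

160 knots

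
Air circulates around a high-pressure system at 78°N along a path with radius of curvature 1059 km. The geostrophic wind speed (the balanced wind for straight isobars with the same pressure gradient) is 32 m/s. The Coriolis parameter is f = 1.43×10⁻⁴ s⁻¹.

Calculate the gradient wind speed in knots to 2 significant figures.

Around a high, pressure-gradient force acts outward with centrifugal, so Coriolis balances both:
fV = (1/ρ)|∂P/∂n| + V²/R  →  V² − fR·V + fR·V_g = 0
With fR = 1.43×10⁻⁴ × 1059×10³ m = 151 m/s:
V = [fR − √((fR)² − 4 fR V_g)]/2 = [151 − √(151² − 4×151×32)]/2 = 45.9 m/s
Supergeostrophic (V > V_g = 32 m/s), as expected around a high.
Converting: 45.9 m/s × 1.944 = 89 knots

89 knots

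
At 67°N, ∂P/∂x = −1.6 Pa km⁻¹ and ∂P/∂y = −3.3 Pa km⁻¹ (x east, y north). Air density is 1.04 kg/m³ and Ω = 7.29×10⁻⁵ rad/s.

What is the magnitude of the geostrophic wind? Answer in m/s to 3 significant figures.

Coriolis parameter at 67°N:
f = 2Ω sin φ = 2 × 7.29×10⁻⁵ × sin 67° = 1.34×10⁻⁴ s⁻¹
Component geostrophic relations (x east, y north):
u_g = −(1/(fρ)) ∂P/∂y,  v_g = (1/(fρ)) ∂P/∂x
u_g = −(−3.3×10⁻³)/(1.34×10⁻⁴ × 1.04) = 23.6 m/s;  v_g = (−1.6×10⁻³)/(1.34×10⁻⁴ × 1.04) = −11.5 m/s
|V_g| = √(u_g² + v_g²) = 26.3 m/s

26.3 m/s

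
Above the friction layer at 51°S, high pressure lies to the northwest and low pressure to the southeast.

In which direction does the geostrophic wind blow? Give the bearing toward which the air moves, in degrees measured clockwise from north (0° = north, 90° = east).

The pressure-gradient force points toward the southeast (bearing 135°).
Geostrophic balance: in the Southern Hemisphere the Coriolis force deflects motion to the left, so the geostrophic wind blows 90° to the left of the pressure-gradient force (low pressure on the right).
Rotating 135° by 90° counterclockwise gives 045° — the wind blows toward the northeast.

045°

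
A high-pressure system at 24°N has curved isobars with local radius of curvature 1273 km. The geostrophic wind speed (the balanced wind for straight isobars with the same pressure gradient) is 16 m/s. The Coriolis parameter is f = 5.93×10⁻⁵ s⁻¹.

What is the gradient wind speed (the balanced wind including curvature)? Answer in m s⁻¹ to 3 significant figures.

23.0 m s⁻¹

Around a high, pressure-gradient force acts outward with centrifugal, so Coriolis balances both:
fV = (1/ρ)|∂P/∂n| + V²/R  →  V² − fR·V + fR·V_g = 0
With fR = 5.93×10⁻⁵ × 1273×10³ m = 75.5 m/s:
V = [fR − √((fR)² − 4 fR V_g)]/2 = [75.5 − √(75.5² − 4×75.5×16)]/2 = 23 m/s
Supergeostrophic (V > V_g = 16 m/s), as expected around a high.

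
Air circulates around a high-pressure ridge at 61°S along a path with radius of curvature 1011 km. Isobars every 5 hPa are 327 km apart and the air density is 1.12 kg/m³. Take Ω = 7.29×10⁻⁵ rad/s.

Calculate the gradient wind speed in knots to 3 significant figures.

Coriolis parameter at 61°S:
f = 2Ω sin φ = 2 × 7.29×10⁻⁵ × sin 61° = 1.28×10⁻⁴ s⁻¹
Pressure gradient: |∂P/∂n| = 500 Pa / 327000 m = 1.53×10⁻³ Pa/m
Geostrophic speed: V_g = |∂P/∂n|/(fρ) = 1.53×10⁻³/(1.28×10⁻⁴ × 1.12) = 10.7 m/s
Around a high, pressure-gradient force acts outward with centrifugal, so Coriolis balances both:
fV = (1/ρ)|∂P/∂n| + V²/R  →  V² − fR·V + fR·V_g = 0
With fR = 1.28×10⁻⁴ × 1011×10³ m = 129 m/s:
V = [fR − √((fR)² − 4 fR V_g)]/2 = [129 − √(129² − 4×129×10.7)]/2 = 11.8 m/s
Supergeostrophic (V > V_g = 10.7 m/s), as expected around a high.
Converting: 11.8 m/s × 1.944 = 22.9 knots

22.9 knots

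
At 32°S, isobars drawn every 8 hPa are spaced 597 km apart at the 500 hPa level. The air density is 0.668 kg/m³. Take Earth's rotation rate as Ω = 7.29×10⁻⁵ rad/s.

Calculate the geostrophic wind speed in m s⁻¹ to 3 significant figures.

26.0 m s⁻¹

Coriolis parameter at 32°S:
f = 2Ω sin φ = 2 × 7.29×10⁻⁵ × sin 32° = 7.73×10⁻⁵ s⁻¹
Pressure gradient: |∂P/∂n| = 800 Pa / 597000 m = 1.34×10⁻³ Pa/m
Geostrophic balance (pressure-gradient force = Coriolis force):
V_g = (1/(fρ)) |∂P/∂n| = 1.34×10⁻³ / (7.73×10⁻⁵ × 0.668) = 26.0 m/s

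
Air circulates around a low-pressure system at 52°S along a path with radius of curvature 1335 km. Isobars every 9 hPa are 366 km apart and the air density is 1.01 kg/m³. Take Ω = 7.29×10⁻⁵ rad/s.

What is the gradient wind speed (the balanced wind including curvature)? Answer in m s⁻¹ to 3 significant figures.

Coriolis parameter at 52°S:
f = 2Ω sin φ = 2 × 7.29×10⁻⁵ × sin 52° = 1.15×10⁻⁴ s⁻¹
Pressure gradient: |∂P/∂n| = 900 Pa / 366000 m = 2.46×10⁻³ Pa/m
Geostrophic speed: V_g = |∂P/∂n|/(fρ) = 2.46×10⁻³/(1.15×10⁻⁴ × 1.01) = 21.2 m/s
Around a low, centrifugal force acts outward with Coriolis, so pressure-gradient force balances both:
(1/ρ)|∂P/∂n| = fV + V²/R  →  V² + fR·V − fR·V_g = 0
With fR = 1.15×10⁻⁴ × 1335×10³ m = 153 m/s:
V = [−fR + √((fR)² + 4 fR V_g)]/2 = [−153 + √(153² + 4×153×21.2)]/2 = 18.9 m/s
Subgeostrophic (V < V_g = 21.2 m/s), as expected around a low.

18.9 m s⁻¹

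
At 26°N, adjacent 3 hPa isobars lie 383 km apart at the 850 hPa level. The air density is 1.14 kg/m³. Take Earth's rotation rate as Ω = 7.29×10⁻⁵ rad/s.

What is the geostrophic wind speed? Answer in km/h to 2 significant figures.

Coriolis parameter at 26°N:
f = 2Ω sin φ = 2 × 7.29×10⁻⁵ × sin 26° = 6.39×10⁻⁵ s⁻¹
Pressure gradient: |∂P/∂n| = 300 Pa / 383000 m = 7.83×10⁻⁴ Pa/m
Geostrophic balance (pressure-gradient force = Coriolis force):
V_g = (1/(fρ)) |∂P/∂n| = 7.83×10⁻⁴ / (6.39×10⁻⁵ × 1.14) = 10.8 m/s
Converting: 10.8 m/s × 3.6 = 39 km/h

39 km/h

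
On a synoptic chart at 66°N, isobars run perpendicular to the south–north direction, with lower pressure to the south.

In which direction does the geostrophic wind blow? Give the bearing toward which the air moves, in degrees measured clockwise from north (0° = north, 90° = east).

The pressure-gradient force points toward the south (bearing 180°).
Geostrophic balance: in the Northern Hemisphere the Coriolis force deflects motion to the right, so the geostrophic wind blows 90° to the right of the pressure-gradient force (low pressure on the left).
Rotating 180° by 90° clockwise gives 270° — the wind blows toward the west.

270°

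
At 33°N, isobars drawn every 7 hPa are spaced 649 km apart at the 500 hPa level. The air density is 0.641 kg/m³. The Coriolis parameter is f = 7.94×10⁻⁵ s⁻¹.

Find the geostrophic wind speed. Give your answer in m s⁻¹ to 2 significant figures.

Pressure gradient: |∂P/∂n| = 700 Pa / 649000 m = 1.08×10⁻³ Pa/m
Geostrophic balance (pressure-gradient force = Coriolis force):
V_g = (1/(fρ)) |∂P/∂n| = 1.08×10⁻³ / (7.94×10⁻⁵ × 0.641) = 21.2 m/s

21 m s⁻¹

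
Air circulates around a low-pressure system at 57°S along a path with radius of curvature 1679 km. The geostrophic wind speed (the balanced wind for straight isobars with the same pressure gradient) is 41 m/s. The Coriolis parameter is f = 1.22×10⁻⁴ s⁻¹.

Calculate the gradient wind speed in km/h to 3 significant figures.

Around a low, centrifugal force acts outward with Coriolis, so pressure-gradient force balances both:
(1/ρ)|∂P/∂n| = fV + V²/R  →  V² + fR·V − fR·V_g = 0
With fR = 1.22×10⁻⁴ × 1679×10³ m = 205 m/s:
V = [−fR + √((fR)² + 4 fR V_g)]/2 = [−205 + √(205² + 4×205×41)]/2 = 35 m/s
Subgeostrophic (V < V_g = 41 m/s), as expected around a low.
Converting: 35 m/s × 3.6 = 126 km/h

126 km/h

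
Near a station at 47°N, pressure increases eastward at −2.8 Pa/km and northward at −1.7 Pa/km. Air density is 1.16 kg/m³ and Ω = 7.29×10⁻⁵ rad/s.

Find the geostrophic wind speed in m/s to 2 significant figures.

Coriolis parameter at 47°N:
f = 2Ω sin φ = 2 × 7.29×10⁻⁵ × sin 47° = 1.07×10⁻⁴ s⁻¹
Component geostrophic relations (x east, y north):
u_g = −(1/(fρ)) ∂P/∂y,  v_g = (1/(fρ)) ∂P/∂x
u_g = −(−1.7×10⁻³)/(1.07×10⁻⁴ × 1.16) = 13.7 m/s;  v_g = (−2.8×10⁻³)/(1.07×10⁻⁴ × 1.16) = −22.6 m/s
|V_g| = √(u_g² + v_g²) = 26.5 m/s

26 m/s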